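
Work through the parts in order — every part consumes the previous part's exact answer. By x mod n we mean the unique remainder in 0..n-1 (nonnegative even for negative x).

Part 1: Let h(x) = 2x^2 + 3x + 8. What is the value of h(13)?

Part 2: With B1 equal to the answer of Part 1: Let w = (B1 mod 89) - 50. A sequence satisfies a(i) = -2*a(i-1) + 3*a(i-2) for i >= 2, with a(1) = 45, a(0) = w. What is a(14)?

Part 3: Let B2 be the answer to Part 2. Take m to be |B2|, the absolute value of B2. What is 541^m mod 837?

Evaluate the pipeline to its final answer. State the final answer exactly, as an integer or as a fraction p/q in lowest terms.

109

Part 1: 2*(13)^2 + 3*(13)^1 + 8 = (338) + (39) + (8) = 385; answer 385
Part 2: B1 = 385; w = -21; a(2) = -2*(45) + 3*(-21) = -153; iterating: a(2)=-153, a(3)=441, a(4)=-1341, a(5)=4005, a(6)=-12033, a(7)=36081, a(8)=-108261, a(9)=324765, a(10)=-974313, a(11)=2922921, a(12)=-8768781, a(13)=26306325, a(14)=-78918993; answer -78918993
Part 3: B2 = -78918993; m = 78918993; squarings mod 837: 541^1=541, 541^2=568, 541^4=379, 541^8=514, 541^16=541, 541^32=568, 541^64=379, 541^128=514, 541^256=541, 541^512=568, 541^1024=379, 541^2048=514, 541^4096=541, 541^8192=568, 541^16384=379, 541^32768=514, 541^65536=541, 541^131072=568, 541^262144=379, 541^524288=514, 541^1048576=541, 541^2097152=568, 541^4194304=379, 541^8388608=514, 541^16777216=541, 541^33554432=568, 541^67108864=379; 541^78918993 = 541^1 * 541^16 * 541^64 * 541^256 * 541^1024 * 541^4096 * 541^8192 * 541^262144 * 541^1048576 * 541^2097152 * 541^8388608 * 541^67108864 = 109 (mod 837); answer 109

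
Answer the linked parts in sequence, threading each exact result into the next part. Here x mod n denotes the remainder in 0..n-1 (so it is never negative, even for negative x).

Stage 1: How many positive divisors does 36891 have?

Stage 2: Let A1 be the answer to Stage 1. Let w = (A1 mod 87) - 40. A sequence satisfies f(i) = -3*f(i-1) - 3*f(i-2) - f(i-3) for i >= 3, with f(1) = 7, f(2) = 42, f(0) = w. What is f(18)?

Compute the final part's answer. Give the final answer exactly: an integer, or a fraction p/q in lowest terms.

Stage 1: 36891 = 3^2 * 4099; number of divisors = (2+1) * (1+1) = 6; answer 6
Stage 2: A1 = 6; w = -34; f(3) = -3*(42) - 3*(7) - 1*(-34) = -113; iterating: f(3)=-113, f(4)=206, f(5)=-321, f(6)=458, f(7)=-617, f(8)=798, f(9)=-1001, f(10)=1226, f(11)=-1473, f(12)=1742, f(13)=-2033, f(14)=2346, f(15)=-2681, f(16)=3038, f(17)=-3417, f(18)=3818; answer 3818

3818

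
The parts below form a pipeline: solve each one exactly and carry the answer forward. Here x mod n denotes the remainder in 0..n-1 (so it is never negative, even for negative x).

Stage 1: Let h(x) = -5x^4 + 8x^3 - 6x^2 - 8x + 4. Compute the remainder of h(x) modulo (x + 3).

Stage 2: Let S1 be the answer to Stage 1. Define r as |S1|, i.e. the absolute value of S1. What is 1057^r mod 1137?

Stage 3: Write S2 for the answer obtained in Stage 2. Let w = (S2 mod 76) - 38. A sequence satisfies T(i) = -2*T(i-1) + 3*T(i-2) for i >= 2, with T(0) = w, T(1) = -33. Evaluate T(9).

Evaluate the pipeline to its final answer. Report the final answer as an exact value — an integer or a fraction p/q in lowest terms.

-73833

Stage 1: remainder = value at the root: -5*(-3)^4 + 8*(-3)^3 - 6*(-3)^2 - 8*(-3)^1 + 4 = (-405) + (-216) + (-54) + (24) + (4) = -647; answer -647
Stage 2: S1 = -647; r = 647; squarings mod 1137: 1057^1=1057, 1057^2=715, 1057^4=712, 1057^8=979, 1057^16=1087, 1057^32=226, 1057^64=1048, 1057^128=1099, 1057^256=307, 1057^512=1015; 1057^647 = 1057^1 * 1057^2 * 1057^4 * 1057^128 * 1057^512 = 856 (mod 1137); answer 856
Stage 3: S2 = 856; w = -18; T(2) = -2*(-33) + 3*(-18) = 12; iterating: T(2)=12, T(3)=-123, T(4)=282, T(5)=-933, T(6)=2712, T(7)=-8223, T(8)=24582, T(9)=-73833; answer -73833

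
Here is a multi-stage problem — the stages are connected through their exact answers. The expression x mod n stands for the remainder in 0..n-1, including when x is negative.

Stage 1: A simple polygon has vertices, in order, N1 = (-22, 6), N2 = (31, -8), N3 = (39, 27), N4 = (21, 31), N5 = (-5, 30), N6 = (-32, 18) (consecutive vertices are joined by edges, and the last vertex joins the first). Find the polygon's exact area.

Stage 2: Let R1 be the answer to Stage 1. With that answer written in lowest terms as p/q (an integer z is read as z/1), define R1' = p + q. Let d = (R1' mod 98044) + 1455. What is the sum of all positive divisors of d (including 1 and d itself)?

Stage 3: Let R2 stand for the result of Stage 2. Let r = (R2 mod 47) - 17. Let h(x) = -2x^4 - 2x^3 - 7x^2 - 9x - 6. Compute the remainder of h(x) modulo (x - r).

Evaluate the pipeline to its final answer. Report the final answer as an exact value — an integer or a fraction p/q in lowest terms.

Stage 1: cross terms: (-22*-8 - 31*6)=-10, (31*27 - 39*-8)=1149, (39*31 - 21*27)=642, (21*30 - -5*31)=785, (-5*18 - -32*30)=870, (-32*6 - -22*18)=204; twice the area = |3640| = 3640; area = 1820; answer 1820
Stage 2: R1 = 1820; threaded value p + q = 1821; d = 3276; 3276 = 2^2 * 3^2 * 7 * 13; sigma = (1 + 2 + 4) * (1 + 3 + 9) * (1 + 7) * (1 + 13) = 7 * 13 * 8 * 14 = 10192; answer 10192
Stage 3: R2 = 10192; r = 23; remainder = value at the root: -2*(23)^4 - 2*(23)^3 - 7*(23)^2 - 9*(23)^1 - 6 = (-559682) + (-24334) + (-3703) + (-207) + (-6) = -587932; answer -587932

-587932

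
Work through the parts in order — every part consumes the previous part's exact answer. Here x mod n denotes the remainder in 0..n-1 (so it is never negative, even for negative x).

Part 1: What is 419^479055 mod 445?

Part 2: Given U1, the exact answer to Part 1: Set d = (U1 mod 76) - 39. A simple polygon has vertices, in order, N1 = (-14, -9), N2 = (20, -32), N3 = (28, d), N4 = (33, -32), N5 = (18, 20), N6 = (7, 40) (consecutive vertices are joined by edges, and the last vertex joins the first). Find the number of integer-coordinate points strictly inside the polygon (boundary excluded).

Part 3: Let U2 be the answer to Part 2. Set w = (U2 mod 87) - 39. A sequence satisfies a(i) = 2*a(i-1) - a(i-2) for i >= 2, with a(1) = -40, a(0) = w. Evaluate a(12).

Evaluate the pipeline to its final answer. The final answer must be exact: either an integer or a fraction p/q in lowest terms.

-128

Part 1: squarings mod 445: 419^1=419, 419^2=231, 419^4=406, 419^8=186, 419^16=331, 419^32=91, 419^64=271, 419^128=16, 419^256=256, 419^512=121, 419^1024=401, 419^2048=156, 419^4096=306, 419^8192=186, 419^16384=331, 419^32768=91, 419^65536=271, 419^131072=16, 419^262144=256; 419^479055 = 419^1 * 419^2 * 419^4 * 419^8 * 419^64 * 419^256 * 419^512 * 419^1024 * 419^2048 * 419^16384 * 419^65536 * 419^131072 * 419^262144 = 389 (mod 445); answer 389
Part 2: U1 = 389; d = -30; cross terms: (-14*-32 - 20*-9)=628, (20*-30 - 28*-32)=296, (28*-32 - 33*-30)=94, (33*20 - 18*-32)=1236, (18*40 - 7*20)=580, (7*-9 - -14*40)=497; twice the area = |3331| = 3331; area = 3331/2; boundary points = 1 + 2 + 1 + 1 + 1 + 7 = 13; strictly interior points = area - boundary/2 + 1 = 1660; answer 1660
Part 3: U2 = 1660; w = -32; a(2) = 2*(-40) - 1*(-32) = -48; iterating: a(2)=-48, a(3)=-56, a(4)=-64, a(5)=-72, a(6)=-80, a(7)=-88, a(8)=-96, a(9)=-104, a(10)=-112, a(11)=-120, a(12)=-128; answer -128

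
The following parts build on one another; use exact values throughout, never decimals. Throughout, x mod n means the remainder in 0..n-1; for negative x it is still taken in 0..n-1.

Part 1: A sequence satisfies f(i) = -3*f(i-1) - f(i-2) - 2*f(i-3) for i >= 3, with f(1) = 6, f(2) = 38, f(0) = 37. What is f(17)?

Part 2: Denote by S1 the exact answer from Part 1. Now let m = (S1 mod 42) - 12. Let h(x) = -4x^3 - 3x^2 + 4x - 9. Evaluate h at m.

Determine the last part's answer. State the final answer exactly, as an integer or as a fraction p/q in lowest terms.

Part 1: f(3) = -3*(38) - 1*(6) - 2*(37) = -194; iterating: f(3)=-194, f(4)=532, f(5)=-1478, f(6)=4290, f(7)=-12456, f(8)=36034, f(9)=-104226, f(10)=301556, f(11)=-872510, f(12)=2524426, f(13)=-7303880, f(14)=21132234, f(15)=-61141674, f(16)=176900548, f(17)=-511824438; answer -511824438
Part 2: S1 = -511824438; m = 24; -4*(24)^3 - 3*(24)^2 + 4*(24)^1 - 9 = (-55296) + (-1728) + (96) + (-9) = -56937; answer -56937

-56937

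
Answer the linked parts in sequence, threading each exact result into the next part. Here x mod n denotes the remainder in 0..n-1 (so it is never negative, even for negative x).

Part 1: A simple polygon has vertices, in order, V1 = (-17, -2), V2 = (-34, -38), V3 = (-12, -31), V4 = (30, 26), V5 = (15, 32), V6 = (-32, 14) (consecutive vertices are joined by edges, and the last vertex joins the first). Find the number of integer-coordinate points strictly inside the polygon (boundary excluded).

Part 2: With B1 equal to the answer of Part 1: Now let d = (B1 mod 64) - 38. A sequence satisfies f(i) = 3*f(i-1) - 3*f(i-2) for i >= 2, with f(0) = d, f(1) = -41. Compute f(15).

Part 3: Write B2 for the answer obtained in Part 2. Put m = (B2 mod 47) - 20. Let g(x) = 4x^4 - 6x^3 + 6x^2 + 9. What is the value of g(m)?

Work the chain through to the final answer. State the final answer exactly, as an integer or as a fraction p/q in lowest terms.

Part 1: cross terms: (-17*-38 - -34*-2)=578, (-34*-31 - -12*-38)=598, (-12*26 - 30*-31)=618, (30*32 - 15*26)=570, (15*14 - -32*32)=1234, (-32*-2 - -17*14)=302; twice the area = |3900| = 3900; area = 1950; boundary points = 1 + 1 + 3 + 3 + 1 + 1 = 10; strictly interior points = area - boundary/2 + 1 = 1946; answer 1946
Part 2: B1 = 1946; d = -12; f(2) = 3*(-41) - 3*(-12) = -87; iterating: f(2)=-87, f(3)=-138, f(4)=-153, f(5)=-45, f(6)=324, f(7)=1107, f(8)=2349, f(9)=3726, f(10)=4131, f(11)=1215, f(12)=-8748, f(13)=-29889, f(14)=-63423, f(15)=-100602; answer -100602
Part 3: B2 = -100602; m = 5; 4*(5)^4 - 6*(5)^3 + 6*(5)^2 + 9 = (2500) + (-750) + (150) + (9) = 1909; answer 1909

1909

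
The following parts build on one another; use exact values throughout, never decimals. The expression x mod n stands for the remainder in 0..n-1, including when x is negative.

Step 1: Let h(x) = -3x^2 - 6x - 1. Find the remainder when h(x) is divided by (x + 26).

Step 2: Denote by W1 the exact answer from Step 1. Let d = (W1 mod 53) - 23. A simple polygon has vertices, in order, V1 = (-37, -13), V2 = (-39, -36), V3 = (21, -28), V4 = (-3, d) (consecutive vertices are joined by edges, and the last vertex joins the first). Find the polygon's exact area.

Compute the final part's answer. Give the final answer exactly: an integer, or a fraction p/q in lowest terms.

Step 1: remainder = value at the root: -3*(-26)^2 - 6*(-26)^1 - 1 = (-2028) + (156) + (-1) = -1873; answer -1873
Step 2: W1 = -1873; d = 12; cross terms: (-37*-36 - -39*-13)=825, (-39*-28 - 21*-36)=1848, (21*12 - -3*-28)=168, (-3*-13 - -37*12)=483; twice the area = |3324| = 3324; area = 1662; answer 1662

1662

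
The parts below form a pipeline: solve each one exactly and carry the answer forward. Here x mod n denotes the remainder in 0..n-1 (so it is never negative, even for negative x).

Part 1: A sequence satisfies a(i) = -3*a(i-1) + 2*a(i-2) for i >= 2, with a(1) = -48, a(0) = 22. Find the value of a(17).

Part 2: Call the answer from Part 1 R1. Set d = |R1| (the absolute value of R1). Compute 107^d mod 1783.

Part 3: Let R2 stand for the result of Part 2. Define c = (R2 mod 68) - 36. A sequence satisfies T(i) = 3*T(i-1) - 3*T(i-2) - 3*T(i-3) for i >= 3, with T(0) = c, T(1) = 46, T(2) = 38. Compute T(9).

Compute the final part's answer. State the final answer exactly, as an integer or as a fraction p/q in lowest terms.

12042

Part 1: a(2) = -3*(-48) + 2*(22) = 188; iterating: a(2)=188, a(3)=-660, a(4)=2356, a(5)=-8388, a(6)=29876, a(7)=-106404, a(8)=378964, a(9)=-1349700, a(10)=4807028, a(11)=-17120484, a(12)=60975508, a(13)=-217167492, a(14)=773453492, a(15)=-2754695460, a(16)=9810993364, a(17)=-34942371012; answer -34942371012
Part 2: R1 = -34942371012; d = 34942371012; squarings mod 1783: 107^1=107, 107^2=751, 107^4=573, 107^8=257, 107^16=78, 107^32=735, 107^64=1759, 107^128=576, 107^256=138, 107^512=1214, 107^1024=1038, 107^2048=512, 107^4096=43, 107^8192=66, 107^16384=790, 107^32768=50, 107^65536=717, 107^131072=585, 107^262144=1672, 107^524288=1623, 107^1048576=638, 107^2097152=520, 107^4194304=1167, 107^8388608=1460, 107^16777216=915, 107^33554432=998, 107^67108864=1090, 107^134217728=622, 107^268435456=1756, 107^536870912=729, 107^1073741824=107, 107^2147483648=751, 107^4294967296=573, 107^8589934592=257, 107^17179869184=78, 107^34359738368=735; 107^34942371012 = 107^4 * 107^64 * 107^128 * 107^1024 * 107^16384 * 107^131072 * 107^524288 * 107^1048576 * 107^2097152 * 107^8388608 * 107^33554432 * 107^536870912 * 107^34359738368 = 495 (mod 1783); answer 495
Part 3: R2 = 495; c = -17; T(3) = 3*(38) - 3*(46) - 3*(-17) = 27; iterating: T(3)=27, T(4)=-171, T(5)=-708, T(6)=-1692, T(7)=-2439, T(8)=-117, T(9)=12042; answer 12042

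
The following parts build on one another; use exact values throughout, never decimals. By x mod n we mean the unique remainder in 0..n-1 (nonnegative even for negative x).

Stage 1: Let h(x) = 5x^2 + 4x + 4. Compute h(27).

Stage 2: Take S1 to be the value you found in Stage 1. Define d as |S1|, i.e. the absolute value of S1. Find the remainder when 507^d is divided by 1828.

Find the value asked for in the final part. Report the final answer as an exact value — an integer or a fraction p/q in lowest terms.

Stage 1: 5*(27)^2 + 4*(27)^1 + 4 = (3645) + (108) + (4) = 3757; answer 3757
Stage 2: S1 = 3757; d = 3757; squarings mod 1828: 507^1=507, 507^2=1129, 507^4=525, 507^8=1425, 507^16=1545, 507^32=1485, 507^64=657, 507^128=241, 507^256=1413, 507^512=393, 507^1024=897, 507^2048=289; 507^3757 = 507^1 * 507^4 * 507^8 * 507^32 * 507^128 * 507^512 * 507^1024 * 507^2048 = 1587 (mod 1828); answer 1587

1587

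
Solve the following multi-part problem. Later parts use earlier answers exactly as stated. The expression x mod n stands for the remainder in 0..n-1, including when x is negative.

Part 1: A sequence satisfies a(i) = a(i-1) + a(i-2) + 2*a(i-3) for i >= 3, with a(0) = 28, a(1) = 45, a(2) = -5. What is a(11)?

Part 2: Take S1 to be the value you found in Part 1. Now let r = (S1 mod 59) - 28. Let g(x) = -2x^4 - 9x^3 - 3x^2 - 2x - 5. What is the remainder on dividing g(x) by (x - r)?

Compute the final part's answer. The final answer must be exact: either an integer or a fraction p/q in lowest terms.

Part 1: a(3) = 1*(-5) + 1*(45) + 2*(28) = 96; iterating: a(3)=96, a(4)=181, a(5)=267, a(6)=640, a(7)=1269, a(8)=2443, a(9)=4992, a(10)=9973, a(11)=19851; answer 19851
Part 2: S1 = 19851; r = -1; remainder = value at the root: -2*(-1)^4 - 9*(-1)^3 - 3*(-1)^2 - 2*(-1)^1 - 5 = (-2) + (9) + (-3) + (2) + (-5) = 1; answer 1

1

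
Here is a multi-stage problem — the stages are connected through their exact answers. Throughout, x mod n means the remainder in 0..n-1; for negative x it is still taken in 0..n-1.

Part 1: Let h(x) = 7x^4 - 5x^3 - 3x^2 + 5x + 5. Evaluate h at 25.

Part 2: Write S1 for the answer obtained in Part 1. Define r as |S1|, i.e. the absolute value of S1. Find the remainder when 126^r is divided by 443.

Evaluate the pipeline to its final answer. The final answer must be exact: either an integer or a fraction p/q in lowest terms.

360

Part 1: 7*(25)^4 - 5*(25)^3 - 3*(25)^2 + 5*(25)^1 + 5 = (2734375) + (-78125) + (-1875) + (125) + (5) = 2654505; answer 2654505
Part 2: S1 = 2654505; r = 2654505; squarings mod 443: 126^1=126, 126^2=371, 126^4=311, 126^8=147, 126^16=345, 126^32=301, 126^64=229, 126^128=167, 126^256=423, 126^512=400, 126^1024=77, 126^2048=170, 126^4096=105, 126^8192=393, 126^16384=285, 126^32768=156, 126^65536=414, 126^131072=398, 126^262144=253, 126^524288=217, 126^1048576=131, 126^2097152=327; 126^2654505 = 126^1 * 126^8 * 126^32 * 126^256 * 126^32768 * 126^524288 * 126^2097152 = 360 (mod 443); answer 360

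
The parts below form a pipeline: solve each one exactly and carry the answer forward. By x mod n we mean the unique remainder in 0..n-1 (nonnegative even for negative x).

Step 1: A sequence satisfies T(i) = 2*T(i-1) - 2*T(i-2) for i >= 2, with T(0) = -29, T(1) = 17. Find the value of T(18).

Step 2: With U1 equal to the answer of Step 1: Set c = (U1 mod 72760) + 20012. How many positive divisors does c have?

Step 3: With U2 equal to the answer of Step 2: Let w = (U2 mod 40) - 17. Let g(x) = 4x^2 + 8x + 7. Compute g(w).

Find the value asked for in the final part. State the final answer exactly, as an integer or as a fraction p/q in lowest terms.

Step 1: T(2) = 2*(17) - 2*(-29) = 92; iterating: T(2)=92, T(3)=150, T(4)=116, T(5)=-68, T(6)=-368, T(7)=-600, T(8)=-464, T(9)=272, T(10)=1472, T(11)=2400, T(12)=1856, T(13)=-1088, T(14)=-5888, T(15)=-9600, T(16)=-7424, T(17)=4352, T(18)=23552; answer 23552
Step 2: U1 = 23552; c = 43564; 43564 = 2^2 * 10891; number of divisors = (2+1) * (1+1) = 6; answer 6
Step 3: U2 = 6; w = -11; 4*(-11)^2 + 8*(-11)^1 + 7 = (484) + (-88) + (7) = 403; answer 403

403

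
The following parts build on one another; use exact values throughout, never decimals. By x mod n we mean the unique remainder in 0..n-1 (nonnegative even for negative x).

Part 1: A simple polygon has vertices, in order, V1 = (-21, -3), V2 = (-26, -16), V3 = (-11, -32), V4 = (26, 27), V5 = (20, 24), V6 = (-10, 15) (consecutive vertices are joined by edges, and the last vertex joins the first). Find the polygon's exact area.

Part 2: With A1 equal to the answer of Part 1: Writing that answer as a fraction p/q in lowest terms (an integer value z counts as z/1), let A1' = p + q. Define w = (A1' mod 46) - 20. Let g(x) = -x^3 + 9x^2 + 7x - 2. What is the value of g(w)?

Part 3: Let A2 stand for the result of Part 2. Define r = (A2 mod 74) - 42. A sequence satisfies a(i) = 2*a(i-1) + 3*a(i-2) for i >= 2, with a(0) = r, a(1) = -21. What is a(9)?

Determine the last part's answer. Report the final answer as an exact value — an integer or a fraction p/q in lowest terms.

-54141

Part 1: cross terms: (-21*-16 - -26*-3)=258, (-26*-32 - -11*-16)=656, (-11*27 - 26*-32)=535, (26*24 - 20*27)=84, (20*15 - -10*24)=540, (-10*-3 - -21*15)=345; twice the area = |2418| = 2418; area = 1209; answer 1209
Part 2: A1 = 1209; threaded value p + q = 1210; w = -6; -1*(-6)^3 + 9*(-6)^2 + 7*(-6)^1 - 2 = (216) + (324) + (-42) + (-2) = 496; answer 496
Part 3: A2 = 496; r = 10; a(2) = 2*(-21) + 3*(10) = -12; iterating: a(2)=-12, a(3)=-87, a(4)=-210, a(5)=-681, a(6)=-1992, a(7)=-6027, a(8)=-18030, a(9)=-54141; answer -54141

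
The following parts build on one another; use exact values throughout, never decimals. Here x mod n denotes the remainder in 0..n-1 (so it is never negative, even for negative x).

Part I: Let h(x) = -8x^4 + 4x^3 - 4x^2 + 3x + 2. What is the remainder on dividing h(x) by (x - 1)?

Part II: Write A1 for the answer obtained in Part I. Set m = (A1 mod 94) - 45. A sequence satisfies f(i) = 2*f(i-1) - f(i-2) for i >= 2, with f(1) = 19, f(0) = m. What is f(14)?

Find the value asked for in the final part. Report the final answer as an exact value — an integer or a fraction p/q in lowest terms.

Part I: remainder = value at the root: -8*(1)^4 + 4*(1)^3 - 4*(1)^2 + 3*(1)^1 + 2 = (-8) + (4) + (-4) + (3) + (2) = -3; answer -3
Part II: A1 = -3; m = 46; f(2) = 2*(19) - 1*(46) = -8; iterating: f(2)=-8, f(3)=-35, f(4)=-62, f(5)=-89, f(6)=-116, f(7)=-143, f(8)=-170, f(9)=-197, f(10)=-224, f(11)=-251, f(12)=-278, f(13)=-305, f(14)=-332; answer -332

-332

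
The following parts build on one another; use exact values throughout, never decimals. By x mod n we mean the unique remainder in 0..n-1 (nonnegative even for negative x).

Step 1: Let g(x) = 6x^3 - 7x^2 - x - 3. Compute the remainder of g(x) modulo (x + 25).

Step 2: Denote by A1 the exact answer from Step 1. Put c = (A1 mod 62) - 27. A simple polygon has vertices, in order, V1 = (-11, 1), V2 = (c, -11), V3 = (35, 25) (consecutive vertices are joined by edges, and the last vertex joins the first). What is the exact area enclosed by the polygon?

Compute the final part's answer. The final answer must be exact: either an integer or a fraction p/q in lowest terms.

600

Step 1: remainder = value at the root: 6*(-25)^3 - 7*(-25)^2 - 1*(-25)^1 - 3 = (-93750) + (-4375) + (25) + (-3) = -98103; answer -98103
Step 2: A1 = -98103; c = 16; cross terms: (-11*-11 - 16*1)=105, (16*25 - 35*-11)=785, (35*1 - -11*25)=310; twice the area = |1200| = 1200; area = 600; answer 600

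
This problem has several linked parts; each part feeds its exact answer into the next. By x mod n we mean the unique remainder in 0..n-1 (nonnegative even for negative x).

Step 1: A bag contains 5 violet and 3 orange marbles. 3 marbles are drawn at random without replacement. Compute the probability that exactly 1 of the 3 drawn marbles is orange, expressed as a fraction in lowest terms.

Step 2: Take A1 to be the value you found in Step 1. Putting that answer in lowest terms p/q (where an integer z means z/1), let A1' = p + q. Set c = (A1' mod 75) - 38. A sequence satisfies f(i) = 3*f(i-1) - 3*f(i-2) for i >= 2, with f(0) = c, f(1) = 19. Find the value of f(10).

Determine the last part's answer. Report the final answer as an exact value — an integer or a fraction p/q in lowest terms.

Step 1: total draws C(8,3) = 56; favorable C(3,1)*C(5,2) = 30; P = 15/28; answer 15/28
Step 2: A1 = 15/28; threaded value p + q = 43; c = 5; f(2) = 3*(19) - 3*(5) = 42; iterating: f(2)=42, f(3)=69, f(4)=81, f(5)=36, f(6)=-135, f(7)=-513, f(8)=-1134, f(9)=-1863, f(10)=-2187; answer -2187

-2187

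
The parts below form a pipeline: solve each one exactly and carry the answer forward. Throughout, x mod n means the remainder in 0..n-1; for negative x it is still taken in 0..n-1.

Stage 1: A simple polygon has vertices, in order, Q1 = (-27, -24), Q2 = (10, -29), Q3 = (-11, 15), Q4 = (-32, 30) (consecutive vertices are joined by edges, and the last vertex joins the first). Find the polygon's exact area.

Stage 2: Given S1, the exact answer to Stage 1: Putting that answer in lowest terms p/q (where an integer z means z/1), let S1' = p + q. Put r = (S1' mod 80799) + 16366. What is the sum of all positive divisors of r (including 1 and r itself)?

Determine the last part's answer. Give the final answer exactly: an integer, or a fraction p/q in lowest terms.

39930

Stage 1: cross terms: (-27*-29 - 10*-24)=1023, (10*15 - -11*-29)=-169, (-11*30 - -32*15)=150, (-32*-24 - -27*30)=1578; twice the area = |2582| = 2582; area = 1291; answer 1291
Stage 2: S1 = 1291; threaded value p + q = 1292; r = 17658; 17658 = 2 * 3^4 * 109; sigma = (1 + 2) * (1 + 3 + 9 + 27 + 81) * (1 + 109) = 3 * 121 * 110 = 39930; answer 39930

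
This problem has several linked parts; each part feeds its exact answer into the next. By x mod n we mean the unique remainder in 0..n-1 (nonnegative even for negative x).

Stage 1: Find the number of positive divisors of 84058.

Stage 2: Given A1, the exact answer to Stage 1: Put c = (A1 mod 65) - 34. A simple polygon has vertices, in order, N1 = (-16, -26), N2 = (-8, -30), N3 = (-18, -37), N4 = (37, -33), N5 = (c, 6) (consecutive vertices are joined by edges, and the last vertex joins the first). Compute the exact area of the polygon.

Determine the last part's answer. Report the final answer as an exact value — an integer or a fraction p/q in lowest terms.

Stage 1: 84058 = 2 * 13 * 53 * 61; number of divisors = (1+1) * (1+1) * (1+1) * (1+1) = 16; answer 16
Stage 2: A1 = 16; c = -18; cross terms: (-16*-30 - -8*-26)=272, (-8*-37 - -18*-30)=-244, (-18*-33 - 37*-37)=1963, (37*6 - -18*-33)=-372, (-18*-26 - -16*6)=564; twice the area = |2183| = 2183; area = 2183/2; answer 2183/2

2183/2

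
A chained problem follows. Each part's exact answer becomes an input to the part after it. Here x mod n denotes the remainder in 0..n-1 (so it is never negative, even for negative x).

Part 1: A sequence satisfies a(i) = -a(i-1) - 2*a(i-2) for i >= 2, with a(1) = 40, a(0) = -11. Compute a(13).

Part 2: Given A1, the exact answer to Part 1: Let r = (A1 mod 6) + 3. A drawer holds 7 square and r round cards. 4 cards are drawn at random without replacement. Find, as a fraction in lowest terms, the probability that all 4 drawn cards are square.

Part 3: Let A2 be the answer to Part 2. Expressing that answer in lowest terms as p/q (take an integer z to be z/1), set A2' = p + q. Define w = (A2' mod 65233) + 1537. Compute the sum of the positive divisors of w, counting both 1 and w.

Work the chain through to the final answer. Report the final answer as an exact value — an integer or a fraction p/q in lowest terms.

1728

Part 1: a(2) = -1*(40) - 2*(-11) = -18; iterating: a(2)=-18, a(3)=-62, a(4)=98, a(5)=26, a(6)=-222, a(7)=170, a(8)=274, a(9)=-614, a(10)=66, a(11)=1162, a(12)=-1294, a(13)=-1030; answer -1030
Part 2: A1 = -1030; r = 5; total draws C(12,4) = 495; favorable C(7,4) = 35; P = 7/99; answer 7/99
Part 3: A2 = 7/99; threaded value p + q = 106; w = 1643; 1643 = 31 * 53; sigma = (1 + 31) * (1 + 53) = 32 * 54 = 1728; answer 1728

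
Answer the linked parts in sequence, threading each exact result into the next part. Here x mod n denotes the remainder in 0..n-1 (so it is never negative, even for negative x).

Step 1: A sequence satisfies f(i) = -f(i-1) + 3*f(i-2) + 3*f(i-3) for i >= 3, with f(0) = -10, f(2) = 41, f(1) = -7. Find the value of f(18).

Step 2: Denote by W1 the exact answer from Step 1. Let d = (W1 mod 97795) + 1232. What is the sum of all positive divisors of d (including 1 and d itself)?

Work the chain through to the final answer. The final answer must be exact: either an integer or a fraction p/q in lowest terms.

21210

Step 1: f(3) = -1*(41) + 3*(-7) + 3*(-10) = -92; iterating: f(3)=-92, f(4)=194, f(5)=-347, f(6)=653, f(7)=-1112, f(8)=2030, f(9)=-3407, f(10)=6161, f(11)=-10292, f(12)=18554, f(13)=-30947, f(14)=55733, f(15)=-92912, f(16)=167270, f(17)=-278807, f(18)=501881; answer 501881
Step 2: W1 = 501881; d = 14138; 14138 = 2 * 7069; sigma = (1 + 2) * (1 + 7069) = 3 * 7070 = 21210; answer 21210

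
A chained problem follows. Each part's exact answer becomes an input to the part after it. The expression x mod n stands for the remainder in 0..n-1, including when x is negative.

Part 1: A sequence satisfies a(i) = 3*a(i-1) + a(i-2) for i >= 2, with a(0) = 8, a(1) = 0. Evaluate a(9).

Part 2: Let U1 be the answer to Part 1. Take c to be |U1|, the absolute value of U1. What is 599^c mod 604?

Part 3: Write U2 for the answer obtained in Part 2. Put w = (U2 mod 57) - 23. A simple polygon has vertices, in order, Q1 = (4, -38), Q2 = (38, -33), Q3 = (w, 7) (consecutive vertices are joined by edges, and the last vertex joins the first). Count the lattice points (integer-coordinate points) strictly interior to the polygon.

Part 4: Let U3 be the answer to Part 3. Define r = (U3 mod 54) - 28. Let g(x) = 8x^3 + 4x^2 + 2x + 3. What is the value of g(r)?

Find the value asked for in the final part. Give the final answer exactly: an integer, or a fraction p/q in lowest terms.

Part 1: a(2) = 3*(0) + 1*(8) = 8; iterating: a(2)=8, a(3)=24, a(4)=80, a(5)=264, a(6)=872, a(7)=2880, a(8)=9512, a(9)=31416; answer 31416
Part 2: U1 = 31416; c = 31416; squarings mod 604: 599^1=599, 599^2=25, 599^4=21, 599^8=441, 599^16=597, 599^32=49, 599^64=589, 599^128=225, 599^256=493, 599^512=241, 599^1024=97, 599^2048=349, 599^4096=397, 599^8192=569, 599^16384=17; 599^31416 = 599^8 * 599^16 * 599^32 * 599^128 * 599^512 * 599^2048 * 599^4096 * 599^8192 * 599^16384 = 229 (mod 604); answer 229
Part 3: U2 = 229; w = -22; cross terms: (4*-33 - 38*-38)=1312, (38*7 - -22*-33)=-460, (-22*-38 - 4*7)=808; twice the area = |1660| = 1660; area = 830; boundary points = 1 + 20 + 1 = 22; strictly interior points = area - boundary/2 + 1 = 820; answer 820
Part 4: U3 = 820; r = -18; 8*(-18)^3 + 4*(-18)^2 + 2*(-18)^1 + 3 = (-46656) + (1296) + (-36) + (3) = -45393; answer -45393

-45393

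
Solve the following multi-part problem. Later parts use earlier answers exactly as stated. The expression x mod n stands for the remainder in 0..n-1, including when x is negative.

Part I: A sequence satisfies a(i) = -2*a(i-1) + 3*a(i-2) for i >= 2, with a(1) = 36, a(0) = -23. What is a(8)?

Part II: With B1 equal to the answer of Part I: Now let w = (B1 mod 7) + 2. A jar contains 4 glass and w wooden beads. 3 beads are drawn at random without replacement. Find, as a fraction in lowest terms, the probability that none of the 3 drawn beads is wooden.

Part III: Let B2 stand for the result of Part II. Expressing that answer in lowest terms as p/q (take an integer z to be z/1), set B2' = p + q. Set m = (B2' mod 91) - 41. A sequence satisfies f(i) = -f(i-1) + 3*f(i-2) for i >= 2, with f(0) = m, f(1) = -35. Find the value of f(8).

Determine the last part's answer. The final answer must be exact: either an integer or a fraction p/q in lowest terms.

11960

Part I: a(2) = -2*(36) + 3*(-23) = -141; iterating: a(2)=-141, a(3)=390, a(4)=-1203, a(5)=3576, a(6)=-10761, a(7)=32250, a(8)=-96783; answer -96783
Part II: B1 = -96783; w = 8; total draws C(12,3) = 220; favorable C(4,3) = 4; P = 1/55; answer 1/55
Part III: B2 = 1/55; threaded value p + q = 56; m = 15; f(2) = -1*(-35) + 3*(15) = 80; iterating: f(2)=80, f(3)=-185, f(4)=425, f(5)=-980, f(6)=2255, f(7)=-5195, f(8)=11960; answer 11960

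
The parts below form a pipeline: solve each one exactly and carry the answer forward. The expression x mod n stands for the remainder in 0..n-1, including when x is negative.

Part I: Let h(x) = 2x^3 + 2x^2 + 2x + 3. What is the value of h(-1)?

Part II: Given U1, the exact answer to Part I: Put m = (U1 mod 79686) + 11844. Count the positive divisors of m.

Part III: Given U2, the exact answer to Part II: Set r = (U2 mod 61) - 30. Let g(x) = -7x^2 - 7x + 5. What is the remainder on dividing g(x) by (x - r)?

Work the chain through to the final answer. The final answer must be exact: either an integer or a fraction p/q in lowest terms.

-3229

Part I: 2*(-1)^3 + 2*(-1)^2 + 2*(-1)^1 + 3 = (-2) + (2) + (-2) + (3) = 1; answer 1
Part II: U1 = 1; m = 11845; 11845 = 5 * 23 * 103; number of divisors = (1+1) * (1+1) * (1+1) = 8; answer 8
Part III: U2 = 8; r = -22; remainder = value at the root: -7*(-22)^2 - 7*(-22)^1 + 5 = (-3388) + (154) + (5) = -3229; answer -3229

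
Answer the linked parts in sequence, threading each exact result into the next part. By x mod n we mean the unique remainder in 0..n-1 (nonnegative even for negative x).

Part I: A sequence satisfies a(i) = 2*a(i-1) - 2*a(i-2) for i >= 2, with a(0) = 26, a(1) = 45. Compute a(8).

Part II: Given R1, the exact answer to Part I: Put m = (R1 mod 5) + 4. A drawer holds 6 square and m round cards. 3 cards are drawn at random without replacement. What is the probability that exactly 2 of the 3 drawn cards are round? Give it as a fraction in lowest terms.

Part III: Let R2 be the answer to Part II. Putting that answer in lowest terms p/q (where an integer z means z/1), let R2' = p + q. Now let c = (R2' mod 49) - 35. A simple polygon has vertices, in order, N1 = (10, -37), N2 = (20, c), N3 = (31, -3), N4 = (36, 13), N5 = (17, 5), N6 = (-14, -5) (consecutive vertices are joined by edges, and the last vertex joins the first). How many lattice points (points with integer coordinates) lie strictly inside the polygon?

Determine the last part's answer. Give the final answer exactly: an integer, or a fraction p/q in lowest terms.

1056

Part I: a(2) = 2*(45) - 2*(26) = 38; iterating: a(2)=38, a(3)=-14, a(4)=-104, a(5)=-180, a(6)=-152, a(7)=56, a(8)=416; answer 416
Part II: R1 = 416; m = 5; total draws C(11,3) = 165; favorable C(5,2)*C(6,1) = 60; P = 4/11; answer 4/11
Part III: R2 = 4/11; threaded value p + q = 15; c = -20; cross terms: (10*-20 - 20*-37)=540, (20*-3 - 31*-20)=560, (31*13 - 36*-3)=511, (36*5 - 17*13)=-41, (17*-5 - -14*5)=-15, (-14*-37 - 10*-5)=568; twice the area = |2123| = 2123; area = 2123/2; boundary points = 1 + 1 + 1 + 1 + 1 + 8 = 13; strictly interior points = area - boundary/2 + 1 = 1056; answer 1056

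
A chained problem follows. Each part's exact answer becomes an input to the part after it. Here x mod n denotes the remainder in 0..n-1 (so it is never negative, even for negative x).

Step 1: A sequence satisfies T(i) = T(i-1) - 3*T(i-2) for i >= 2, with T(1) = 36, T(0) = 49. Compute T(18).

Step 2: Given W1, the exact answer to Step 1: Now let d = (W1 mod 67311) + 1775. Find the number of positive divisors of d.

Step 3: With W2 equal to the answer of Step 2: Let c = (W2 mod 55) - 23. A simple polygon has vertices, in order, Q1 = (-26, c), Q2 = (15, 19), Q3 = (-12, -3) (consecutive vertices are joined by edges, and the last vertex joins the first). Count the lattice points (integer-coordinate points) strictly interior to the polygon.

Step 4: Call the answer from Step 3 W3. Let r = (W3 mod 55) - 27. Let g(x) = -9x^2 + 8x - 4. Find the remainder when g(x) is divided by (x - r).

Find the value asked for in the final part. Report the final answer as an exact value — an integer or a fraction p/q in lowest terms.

Step 1: T(2) = 1*(36) - 3*(49) = -111; iterating: T(2)=-111, T(3)=-219, T(4)=114, T(5)=771, T(6)=429, T(7)=-1884, T(8)=-3171, T(9)=2481, T(10)=11994, T(11)=4551, T(12)=-31431, T(13)=-45084, T(14)=49209, T(15)=184461, T(16)=36834, T(17)=-516549, T(18)=-627051; answer -627051
Step 2: W1 = -627051; d = 47834; 47834 = 2 * 23917; number of divisors = (1+1) * (1+1) = 4; answer 4
Step 3: W2 = 4; c = -19; cross terms: (-26*19 - 15*-19)=-209, (15*-3 - -12*19)=183, (-12*-19 - -26*-3)=150; twice the area = |124| = 124; area = 62; boundary points = 1 + 1 + 2 = 4; strictly interior points = area - boundary/2 + 1 = 61; answer 61
Step 4: W3 = 61; r = -21; remainder = value at the root: -9*(-21)^2 + 8*(-21)^1 - 4 = (-3969) + (-168) + (-4) = -4141; answer -4141

-4141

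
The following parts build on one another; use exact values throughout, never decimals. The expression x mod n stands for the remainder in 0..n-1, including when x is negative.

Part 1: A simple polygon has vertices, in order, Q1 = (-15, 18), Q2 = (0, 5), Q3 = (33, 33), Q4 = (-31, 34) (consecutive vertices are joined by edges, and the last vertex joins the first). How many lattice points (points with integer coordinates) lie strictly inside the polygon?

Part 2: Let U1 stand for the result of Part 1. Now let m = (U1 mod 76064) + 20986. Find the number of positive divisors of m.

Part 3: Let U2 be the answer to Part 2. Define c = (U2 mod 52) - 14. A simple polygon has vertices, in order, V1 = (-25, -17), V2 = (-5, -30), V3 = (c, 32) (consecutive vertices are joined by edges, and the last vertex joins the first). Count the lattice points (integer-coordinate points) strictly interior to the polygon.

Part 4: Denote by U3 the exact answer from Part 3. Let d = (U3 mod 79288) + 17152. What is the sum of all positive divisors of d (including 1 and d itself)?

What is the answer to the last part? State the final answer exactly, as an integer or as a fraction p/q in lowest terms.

17792

Part 1: cross terms: (-15*5 - 0*18)=-75, (0*33 - 33*5)=-165, (33*34 - -31*33)=2145, (-31*18 - -15*34)=-48; twice the area = |1857| = 1857; area = 1857/2; boundary points = 1 + 1 + 1 + 16 = 19; strictly interior points = area - boundary/2 + 1 = 920; answer 920
Part 2: U1 = 920; m = 21906; 21906 = 2 * 3^2 * 1217; number of divisors = (1+1) * (2+1) * (1+1) = 12; answer 12
Part 3: U2 = 12; c = -2; cross terms: (-25*-30 - -5*-17)=665, (-5*32 - -2*-30)=-220, (-2*-17 - -25*32)=834; twice the area = |1279| = 1279; area = 1279/2; boundary points = 1 + 1 + 1 = 3; strictly interior points = area - boundary/2 + 1 = 639; answer 639
Part 4: U3 = 639; d = 17791; 17791 is prime, so its only divisors are 1 and 17791; sigma = 1 + 17791 = 17792; answer 17792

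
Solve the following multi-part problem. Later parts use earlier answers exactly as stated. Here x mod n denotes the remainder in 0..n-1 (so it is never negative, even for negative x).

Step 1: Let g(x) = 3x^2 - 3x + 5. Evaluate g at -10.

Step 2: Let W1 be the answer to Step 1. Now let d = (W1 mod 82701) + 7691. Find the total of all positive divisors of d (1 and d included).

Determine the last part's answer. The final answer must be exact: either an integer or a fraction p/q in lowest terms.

Step 1: 3*(-10)^2 - 3*(-10)^1 + 5 = (300) + (30) + (5) = 335; answer 335
Step 2: W1 = 335; d = 8026; 8026 = 2 * 4013; sigma = (1 + 2) * (1 + 4013) = 3 * 4014 = 12042; answer 12042

12042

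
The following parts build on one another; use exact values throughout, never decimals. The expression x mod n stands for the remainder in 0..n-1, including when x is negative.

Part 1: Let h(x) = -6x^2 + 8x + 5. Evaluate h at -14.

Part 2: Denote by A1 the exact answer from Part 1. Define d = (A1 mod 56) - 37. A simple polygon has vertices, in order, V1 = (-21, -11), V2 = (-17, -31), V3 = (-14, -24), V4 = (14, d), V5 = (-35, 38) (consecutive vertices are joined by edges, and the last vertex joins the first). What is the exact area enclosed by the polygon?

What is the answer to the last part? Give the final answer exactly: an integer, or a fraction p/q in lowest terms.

1817/2

Part 1: -6*(-14)^2 + 8*(-14)^1 + 5 = (-1176) + (-112) + (5) = -1283; answer -1283
Part 2: A1 = -1283; d = -32; cross terms: (-21*-31 - -17*-11)=464, (-17*-24 - -14*-31)=-26, (-14*-32 - 14*-24)=784, (14*38 - -35*-32)=-588, (-35*-11 - -21*38)=1183; twice the area = |1817| = 1817; area = 1817/2; answer 1817/2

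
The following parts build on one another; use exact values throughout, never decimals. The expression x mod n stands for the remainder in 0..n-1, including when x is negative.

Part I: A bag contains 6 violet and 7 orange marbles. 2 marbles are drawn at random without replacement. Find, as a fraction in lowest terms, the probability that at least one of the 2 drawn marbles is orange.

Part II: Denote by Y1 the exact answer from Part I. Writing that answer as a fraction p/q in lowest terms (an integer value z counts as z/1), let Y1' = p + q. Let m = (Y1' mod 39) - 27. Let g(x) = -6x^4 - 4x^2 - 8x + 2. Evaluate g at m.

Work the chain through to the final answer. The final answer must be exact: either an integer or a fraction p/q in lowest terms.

Part I: total draws C(13,2) = 78; complement C(6,2) = 15; favorable 78 - 15 = 63; P = 21/26; answer 21/26
Part II: Y1 = 21/26; threaded value p + q = 47; m = -19; -6*(-19)^4 - 4*(-19)^2 - 8*(-19)^1 + 2 = (-781926) + (-1444) + (152) + (2) = -783216; answer -783216

-783216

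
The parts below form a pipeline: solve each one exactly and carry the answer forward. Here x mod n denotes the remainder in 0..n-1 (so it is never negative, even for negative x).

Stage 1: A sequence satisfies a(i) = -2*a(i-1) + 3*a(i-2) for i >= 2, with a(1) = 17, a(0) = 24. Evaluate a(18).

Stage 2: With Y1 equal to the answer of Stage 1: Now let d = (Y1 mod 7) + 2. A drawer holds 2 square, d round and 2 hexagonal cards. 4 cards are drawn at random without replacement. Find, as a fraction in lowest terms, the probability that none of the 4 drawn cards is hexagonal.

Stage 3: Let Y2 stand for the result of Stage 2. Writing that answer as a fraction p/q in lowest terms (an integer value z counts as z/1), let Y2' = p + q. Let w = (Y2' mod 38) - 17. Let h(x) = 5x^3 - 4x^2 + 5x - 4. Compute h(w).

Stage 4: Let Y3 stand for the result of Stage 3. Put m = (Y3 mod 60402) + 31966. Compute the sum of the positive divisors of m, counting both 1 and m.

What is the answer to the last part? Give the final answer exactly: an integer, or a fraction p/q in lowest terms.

100800

Stage 1: a(2) = -2*(17) + 3*(24) = 38; iterating: a(2)=38, a(3)=-25, a(4)=164, a(5)=-403, a(6)=1298, a(7)=-3805, a(8)=11504, a(9)=-34423, a(10)=103358, a(11)=-309985, a(12)=930044, a(13)=-2790043, a(14)=8370218, a(15)=-25110565, a(16)=75331784, a(17)=-225995263, a(18)=677985878; answer 677985878
Stage 2: Y1 = 677985878; d = 5; total draws C(9,4) = 126; favorable C(7,4) = 35; P = 5/18; answer 5/18
Stage 3: Y2 = 5/18; threaded value p + q = 23; w = 6; 5*(6)^3 - 4*(6)^2 + 5*(6)^1 - 4 = (1080) + (-144) + (30) + (-4) = 962; answer 962
Stage 4: Y3 = 962; m = 32928; 32928 = 2^5 * 3 * 7^3; sigma = (1 + 2 + 4 + 8 + 16 + 32) * (1 + 3) * (1 + 7 + 49 + 343) = 63 * 4 * 400 = 100800; answer 100800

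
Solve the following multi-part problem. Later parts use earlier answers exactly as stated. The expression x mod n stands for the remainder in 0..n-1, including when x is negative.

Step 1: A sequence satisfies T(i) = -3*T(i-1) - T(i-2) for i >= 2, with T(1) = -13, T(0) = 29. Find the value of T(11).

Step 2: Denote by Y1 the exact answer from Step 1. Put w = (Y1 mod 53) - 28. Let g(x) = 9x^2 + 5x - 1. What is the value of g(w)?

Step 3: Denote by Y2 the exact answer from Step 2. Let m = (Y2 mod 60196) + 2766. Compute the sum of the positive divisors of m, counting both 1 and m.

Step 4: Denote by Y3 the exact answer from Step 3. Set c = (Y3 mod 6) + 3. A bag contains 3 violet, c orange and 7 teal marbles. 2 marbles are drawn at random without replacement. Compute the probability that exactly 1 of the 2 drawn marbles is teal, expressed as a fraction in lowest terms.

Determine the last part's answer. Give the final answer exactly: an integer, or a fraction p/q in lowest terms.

Step 1: T(2) = -3*(-13) - 1*(29) = 10; iterating: T(2)=10, T(3)=-17, T(4)=41, T(5)=-106, T(6)=277, T(7)=-725, T(8)=1898, T(9)=-4969, T(10)=13009, T(11)=-34058; answer -34058
Step 2: Y1 = -34058; w = -7; 9*(-7)^2 + 5*(-7)^1 - 1 = (441) + (-35) + (-1) = 405; answer 405
Step 3: Y2 = 405; m = 3171; 3171 = 3 * 7 * 151; sigma = (1 + 3) * (1 + 7) * (1 + 151) = 4 * 8 * 152 = 4864; answer 4864
Step 4: Y3 = 4864; c = 7; total draws C(17,2) = 136; favorable C(7,1)*C(10,1) = 70; P = 35/68; answer 35/68

35/68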